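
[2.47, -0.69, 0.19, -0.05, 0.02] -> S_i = 2.47*(-0.28)^i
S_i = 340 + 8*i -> [340, 348, 356, 364, 372]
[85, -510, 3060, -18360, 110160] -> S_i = 85*-6^i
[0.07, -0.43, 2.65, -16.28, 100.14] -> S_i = 0.07*(-6.15)^i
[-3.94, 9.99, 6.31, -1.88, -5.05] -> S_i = Random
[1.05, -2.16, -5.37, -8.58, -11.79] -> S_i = 1.05 + -3.21*i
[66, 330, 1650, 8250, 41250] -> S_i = 66*5^i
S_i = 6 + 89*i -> [6, 95, 184, 273, 362]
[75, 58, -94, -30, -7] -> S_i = Random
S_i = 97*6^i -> [97, 582, 3492, 20952, 125712]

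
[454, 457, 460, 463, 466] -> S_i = 454 + 3*i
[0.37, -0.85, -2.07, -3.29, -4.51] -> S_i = 0.37 + -1.22*i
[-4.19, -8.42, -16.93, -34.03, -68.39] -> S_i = -4.19*2.01^i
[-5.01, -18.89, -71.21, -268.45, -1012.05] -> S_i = -5.01*3.77^i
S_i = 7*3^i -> [7, 21, 63, 189, 567]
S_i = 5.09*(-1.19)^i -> [5.09, -6.06, 7.21, -8.58, 10.21]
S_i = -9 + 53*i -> [-9, 44, 97, 150, 203]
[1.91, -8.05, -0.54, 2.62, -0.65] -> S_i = Random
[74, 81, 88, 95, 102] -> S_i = 74 + 7*i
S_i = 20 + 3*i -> [20, 23, 26, 29, 32]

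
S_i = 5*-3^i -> [5, -15, 45, -135, 405]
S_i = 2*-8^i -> [2, -16, 128, -1024, 8192]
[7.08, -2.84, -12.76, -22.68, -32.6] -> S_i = 7.08 + -9.92*i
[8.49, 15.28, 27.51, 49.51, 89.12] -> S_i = 8.49*1.80^i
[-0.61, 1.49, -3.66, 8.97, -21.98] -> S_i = -0.61*(-2.45)^i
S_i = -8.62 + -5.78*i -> [-8.62, -14.4, -20.18, -25.96, -31.74]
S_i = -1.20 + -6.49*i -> [-1.2, -7.69, -14.18, -20.67, -27.16]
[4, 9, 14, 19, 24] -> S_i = 4 + 5*i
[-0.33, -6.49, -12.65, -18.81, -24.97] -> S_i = -0.33 + -6.16*i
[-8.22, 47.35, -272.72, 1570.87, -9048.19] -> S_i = -8.22*(-5.76)^i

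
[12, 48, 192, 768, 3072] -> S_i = 12*4^i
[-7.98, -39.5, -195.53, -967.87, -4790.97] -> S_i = -7.98*4.95^i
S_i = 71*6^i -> [71, 426, 2556, 15336, 92016]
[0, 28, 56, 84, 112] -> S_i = 0 + 28*i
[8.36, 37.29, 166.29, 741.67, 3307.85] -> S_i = 8.36*4.46^i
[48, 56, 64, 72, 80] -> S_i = 48 + 8*i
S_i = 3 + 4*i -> [3, 7, 11, 15, 19]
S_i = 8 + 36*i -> [8, 44, 80, 116, 152]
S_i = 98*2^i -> [98, 196, 392, 784, 1568]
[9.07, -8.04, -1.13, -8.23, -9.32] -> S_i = Random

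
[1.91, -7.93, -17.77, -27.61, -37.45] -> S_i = 1.91 + -9.84*i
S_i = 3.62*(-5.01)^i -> [3.62, -18.14, 90.86, -455.22, 2280.65]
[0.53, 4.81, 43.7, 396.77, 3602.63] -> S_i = 0.53*9.08^i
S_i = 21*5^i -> [21, 105, 525, 2625, 13125]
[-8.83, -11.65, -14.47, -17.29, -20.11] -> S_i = -8.83 + -2.82*i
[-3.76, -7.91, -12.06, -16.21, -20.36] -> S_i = -3.76 + -4.15*i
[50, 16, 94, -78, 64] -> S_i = Random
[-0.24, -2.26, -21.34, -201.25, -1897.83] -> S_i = -0.24*9.43^i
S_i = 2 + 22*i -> [2, 24, 46, 68, 90]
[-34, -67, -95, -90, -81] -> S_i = Random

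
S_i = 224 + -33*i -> [224, 191, 158, 125, 92]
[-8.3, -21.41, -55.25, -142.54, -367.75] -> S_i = -8.30*2.58^i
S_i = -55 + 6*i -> [-55, -49, -43, -37, -31]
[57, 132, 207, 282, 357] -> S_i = 57 + 75*i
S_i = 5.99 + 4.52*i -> [5.99, 10.51, 15.03, 19.55, 24.07]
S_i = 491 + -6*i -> [491, 485, 479, 473, 467]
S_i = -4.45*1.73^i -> [-4.45, -7.7, -13.32, -23.04, -39.86]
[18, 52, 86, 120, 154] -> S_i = 18 + 34*i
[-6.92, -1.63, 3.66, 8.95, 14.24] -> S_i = -6.92 + 5.29*i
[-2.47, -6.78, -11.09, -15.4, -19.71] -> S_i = -2.47 + -4.31*i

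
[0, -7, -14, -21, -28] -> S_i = 0 + -7*i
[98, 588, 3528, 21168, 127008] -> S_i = 98*6^i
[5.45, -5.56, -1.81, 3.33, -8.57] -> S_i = Random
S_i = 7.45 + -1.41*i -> [7.45, 6.04, 4.63, 3.22, 1.81]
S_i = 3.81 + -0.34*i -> [3.81, 3.47, 3.13, 2.79, 2.45]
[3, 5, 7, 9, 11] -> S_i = 3 + 2*i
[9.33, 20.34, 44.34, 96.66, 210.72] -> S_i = 9.33*2.18^i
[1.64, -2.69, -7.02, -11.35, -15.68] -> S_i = 1.64 + -4.33*i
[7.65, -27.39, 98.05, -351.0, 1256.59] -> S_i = 7.65*(-3.58)^i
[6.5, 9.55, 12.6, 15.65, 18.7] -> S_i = 6.50 + 3.05*i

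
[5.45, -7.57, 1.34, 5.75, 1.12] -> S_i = Random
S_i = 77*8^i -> [77, 616, 4928, 39424, 315392]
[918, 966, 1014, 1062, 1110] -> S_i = 918 + 48*i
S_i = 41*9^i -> [41, 369, 3321, 29889, 269001]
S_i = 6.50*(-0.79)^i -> [6.5, -5.14, 4.06, -3.2, 2.53]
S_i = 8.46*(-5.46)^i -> [8.46, -46.19, 252.21, -1377.05, 7518.67]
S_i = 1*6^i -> [1, 6, 36, 216, 1296]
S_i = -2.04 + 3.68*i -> [-2.04, 1.64, 5.32, 9.0, 12.68]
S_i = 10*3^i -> [10, 30, 90, 270, 810]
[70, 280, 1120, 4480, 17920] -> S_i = 70*4^i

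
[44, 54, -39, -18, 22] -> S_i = Random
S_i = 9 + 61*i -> [9, 70, 131, 192, 253]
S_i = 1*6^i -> [1, 6, 36, 216, 1296]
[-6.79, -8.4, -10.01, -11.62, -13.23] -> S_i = -6.79 + -1.61*i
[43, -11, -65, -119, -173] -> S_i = 43 + -54*i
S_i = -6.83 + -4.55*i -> [-6.83, -11.38, -15.93, -20.48, -25.03]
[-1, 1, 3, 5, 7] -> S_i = -1 + 2*i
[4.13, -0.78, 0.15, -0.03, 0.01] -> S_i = 4.13*(-0.19)^i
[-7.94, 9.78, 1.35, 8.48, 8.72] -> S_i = Random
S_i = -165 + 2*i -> [-165, -163, -161, -159, -157]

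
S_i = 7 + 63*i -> [7, 70, 133, 196, 259]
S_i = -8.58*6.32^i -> [-8.58, -54.23, -342.71, -2165.9, -13688.49]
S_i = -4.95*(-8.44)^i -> [-4.95, 41.78, -352.61, 2976.0, -25117.42]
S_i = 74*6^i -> [74, 444, 2664, 15984, 95904]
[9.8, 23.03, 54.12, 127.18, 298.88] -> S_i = 9.80*2.35^i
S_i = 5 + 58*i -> [5, 63, 121, 179, 237]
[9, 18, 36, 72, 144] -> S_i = 9*2^i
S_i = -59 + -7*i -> [-59, -66, -73, -80, -87]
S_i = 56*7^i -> [56, 392, 2744, 19208, 134456]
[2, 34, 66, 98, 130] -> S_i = 2 + 32*i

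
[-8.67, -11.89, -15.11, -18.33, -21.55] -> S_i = -8.67 + -3.22*i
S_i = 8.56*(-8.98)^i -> [8.56, -76.87, 690.28, -6198.73, 55664.6]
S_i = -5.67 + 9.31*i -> [-5.67, 3.64, 12.95, 22.26, 31.57]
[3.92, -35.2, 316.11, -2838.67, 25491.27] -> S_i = 3.92*(-8.98)^i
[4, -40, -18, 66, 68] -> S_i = Random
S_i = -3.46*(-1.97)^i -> [-3.46, 6.82, -13.43, 26.45, -52.11]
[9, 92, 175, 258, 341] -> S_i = 9 + 83*i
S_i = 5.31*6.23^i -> [5.31, 33.08, 206.1, 1283.98, 7999.2]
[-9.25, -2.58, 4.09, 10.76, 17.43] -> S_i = -9.25 + 6.67*i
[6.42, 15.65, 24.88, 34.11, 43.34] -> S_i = 6.42 + 9.23*i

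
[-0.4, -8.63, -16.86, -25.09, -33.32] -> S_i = -0.40 + -8.23*i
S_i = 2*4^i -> [2, 8, 32, 128, 512]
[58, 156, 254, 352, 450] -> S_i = 58 + 98*i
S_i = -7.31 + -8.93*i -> [-7.31, -16.24, -25.17, -34.1, -43.03]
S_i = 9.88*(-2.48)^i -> [9.88, -24.5, 60.77, -150.7, 373.73]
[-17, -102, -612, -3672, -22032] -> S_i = -17*6^i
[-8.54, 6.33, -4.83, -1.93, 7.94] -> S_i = Random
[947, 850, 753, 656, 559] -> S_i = 947 + -97*i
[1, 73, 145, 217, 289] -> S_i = 1 + 72*i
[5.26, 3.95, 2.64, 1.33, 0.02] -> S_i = 5.26 + -1.31*i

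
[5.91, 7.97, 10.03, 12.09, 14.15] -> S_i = 5.91 + 2.06*i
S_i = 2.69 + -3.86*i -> [2.69, -1.17, -5.03, -8.89, -12.75]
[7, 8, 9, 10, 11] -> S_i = 7 + 1*i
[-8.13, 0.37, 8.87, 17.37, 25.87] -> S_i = -8.13 + 8.50*i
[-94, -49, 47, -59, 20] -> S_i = Random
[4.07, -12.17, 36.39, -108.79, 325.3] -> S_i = 4.07*(-2.99)^i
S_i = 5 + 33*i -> [5, 38, 71, 104, 137]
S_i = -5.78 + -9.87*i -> [-5.78, -15.65, -25.52, -35.39, -45.26]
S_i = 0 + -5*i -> [0, -5, -10, -15, -20]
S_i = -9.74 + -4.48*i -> [-9.74, -14.22, -18.7, -23.18, -27.66]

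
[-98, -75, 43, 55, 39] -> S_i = Random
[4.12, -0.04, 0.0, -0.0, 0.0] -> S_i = 4.12*(-0.01)^i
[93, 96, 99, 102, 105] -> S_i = 93 + 3*i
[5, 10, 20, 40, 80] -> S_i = 5*2^i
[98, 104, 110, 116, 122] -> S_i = 98 + 6*i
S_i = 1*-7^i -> [1, -7, 49, -343, 2401]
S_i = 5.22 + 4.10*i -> [5.22, 9.32, 13.42, 17.52, 21.62]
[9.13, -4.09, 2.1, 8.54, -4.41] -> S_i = Random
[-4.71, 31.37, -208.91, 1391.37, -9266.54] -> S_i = -4.71*(-6.66)^i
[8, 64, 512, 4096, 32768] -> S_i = 8*8^i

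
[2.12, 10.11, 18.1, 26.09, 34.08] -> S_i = 2.12 + 7.99*i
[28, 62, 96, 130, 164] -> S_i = 28 + 34*i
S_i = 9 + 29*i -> [9, 38, 67, 96, 125]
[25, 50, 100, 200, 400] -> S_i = 25*2^i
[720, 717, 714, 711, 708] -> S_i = 720 + -3*i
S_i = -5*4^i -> [-5, -20, -80, -320, -1280]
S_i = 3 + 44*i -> [3, 47, 91, 135, 179]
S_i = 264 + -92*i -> [264, 172, 80, -12, -104]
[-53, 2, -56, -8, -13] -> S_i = Random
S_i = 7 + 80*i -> [7, 87, 167, 247, 327]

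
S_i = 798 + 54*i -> [798, 852, 906, 960, 1014]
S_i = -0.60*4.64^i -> [-0.6, -2.78, -12.92, -59.94, -278.11]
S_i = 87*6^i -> [87, 522, 3132, 18792, 112752]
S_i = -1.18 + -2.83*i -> [-1.18, -4.01, -6.84, -9.67, -12.5]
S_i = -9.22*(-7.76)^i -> [-9.22, 71.55, -555.21, 4308.4, -33433.19]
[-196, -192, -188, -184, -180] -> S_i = -196 + 4*i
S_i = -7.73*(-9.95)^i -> [-7.73, 76.91, -765.29, 7614.63, -75765.56]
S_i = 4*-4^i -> [4, -16, 64, -256, 1024]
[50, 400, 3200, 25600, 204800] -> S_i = 50*8^i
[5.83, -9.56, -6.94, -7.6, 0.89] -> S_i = Random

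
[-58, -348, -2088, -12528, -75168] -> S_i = -58*6^i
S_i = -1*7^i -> [-1, -7, -49, -343, -2401]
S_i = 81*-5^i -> [81, -405, 2025, -10125, 50625]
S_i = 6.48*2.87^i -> [6.48, 18.6, 53.38, 153.19, 439.65]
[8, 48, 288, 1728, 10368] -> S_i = 8*6^i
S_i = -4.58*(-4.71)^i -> [-4.58, 21.57, -101.6, 478.55, -2253.98]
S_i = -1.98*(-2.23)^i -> [-1.98, 4.42, -9.85, 21.96, -48.96]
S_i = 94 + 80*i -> [94, 174, 254, 334, 414]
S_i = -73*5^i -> [-73, -365, -1825, -9125, -45625]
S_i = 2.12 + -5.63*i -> [2.12, -3.51, -9.14, -14.77, -20.4]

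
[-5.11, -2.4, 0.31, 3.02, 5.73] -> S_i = -5.11 + 2.71*i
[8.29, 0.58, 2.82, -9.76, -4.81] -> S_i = Random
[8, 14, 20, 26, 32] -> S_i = 8 + 6*i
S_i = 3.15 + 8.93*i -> [3.15, 12.08, 21.01, 29.94, 38.87]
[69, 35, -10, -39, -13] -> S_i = Random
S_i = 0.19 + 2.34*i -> [0.19, 2.53, 4.87, 7.21, 9.55]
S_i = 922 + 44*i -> [922, 966, 1010, 1054, 1098]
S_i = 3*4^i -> [3, 12, 48, 192, 768]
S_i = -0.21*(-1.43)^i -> [-0.21, 0.3, -0.43, 0.61, -0.88]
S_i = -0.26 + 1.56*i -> [-0.26, 1.3, 2.86, 4.42, 5.98]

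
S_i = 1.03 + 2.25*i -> [1.03, 3.28, 5.53, 7.78, 10.03]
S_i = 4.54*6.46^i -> [4.54, 29.33, 189.46, 1223.92, 7906.53]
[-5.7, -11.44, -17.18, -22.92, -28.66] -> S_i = -5.70 + -5.74*i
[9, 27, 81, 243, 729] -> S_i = 9*3^i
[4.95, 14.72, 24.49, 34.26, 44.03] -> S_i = 4.95 + 9.77*i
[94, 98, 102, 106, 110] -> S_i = 94 + 4*i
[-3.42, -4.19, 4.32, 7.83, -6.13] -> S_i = Random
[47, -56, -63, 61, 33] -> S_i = Random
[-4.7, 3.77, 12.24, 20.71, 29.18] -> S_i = -4.70 + 8.47*i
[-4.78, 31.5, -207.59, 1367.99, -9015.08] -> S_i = -4.78*(-6.59)^i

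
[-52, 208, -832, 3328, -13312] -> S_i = -52*-4^i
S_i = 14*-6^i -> [14, -84, 504, -3024, 18144]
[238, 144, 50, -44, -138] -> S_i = 238 + -94*i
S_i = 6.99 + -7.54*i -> [6.99, -0.55, -8.09, -15.63, -23.17]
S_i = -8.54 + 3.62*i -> [-8.54, -4.92, -1.3, 2.32, 5.94]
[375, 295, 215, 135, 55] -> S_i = 375 + -80*i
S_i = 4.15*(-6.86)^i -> [4.15, -28.47, 195.3, -1339.74, 9190.61]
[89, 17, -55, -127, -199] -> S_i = 89 + -72*i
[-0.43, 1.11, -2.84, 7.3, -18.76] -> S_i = -0.43*(-2.57)^i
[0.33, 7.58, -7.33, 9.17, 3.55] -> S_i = Random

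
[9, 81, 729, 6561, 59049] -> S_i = 9*9^i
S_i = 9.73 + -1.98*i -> [9.73, 7.75, 5.77, 3.79, 1.81]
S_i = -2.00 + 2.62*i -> [-2.0, 0.62, 3.24, 5.86, 8.48]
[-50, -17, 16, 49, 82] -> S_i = -50 + 33*i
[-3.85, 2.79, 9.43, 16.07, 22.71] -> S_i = -3.85 + 6.64*i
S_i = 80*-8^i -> [80, -640, 5120, -40960, 327680]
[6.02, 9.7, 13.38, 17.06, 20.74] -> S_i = 6.02 + 3.68*i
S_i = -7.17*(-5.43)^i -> [-7.17, 38.93, -211.41, 1147.94, -6233.31]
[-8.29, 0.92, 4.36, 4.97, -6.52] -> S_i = Random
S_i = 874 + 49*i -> [874, 923, 972, 1021, 1070]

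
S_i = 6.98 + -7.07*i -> [6.98, -0.09, -7.16, -14.23, -21.3]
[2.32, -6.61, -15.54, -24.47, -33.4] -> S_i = 2.32 + -8.93*i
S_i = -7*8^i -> [-7, -56, -448, -3584, -28672]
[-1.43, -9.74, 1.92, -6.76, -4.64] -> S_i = Random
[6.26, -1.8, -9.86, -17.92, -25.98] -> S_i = 6.26 + -8.06*i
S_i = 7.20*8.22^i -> [7.2, 59.18, 486.49, 3998.97, 32871.52]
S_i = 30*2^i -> [30, 60, 120, 240, 480]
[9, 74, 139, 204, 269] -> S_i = 9 + 65*i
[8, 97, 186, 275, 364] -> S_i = 8 + 89*i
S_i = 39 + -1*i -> [39, 38, 37, 36, 35]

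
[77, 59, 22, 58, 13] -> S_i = Random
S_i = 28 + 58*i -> [28, 86, 144, 202, 260]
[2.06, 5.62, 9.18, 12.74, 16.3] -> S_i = 2.06 + 3.56*i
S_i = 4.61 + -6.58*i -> [4.61, -1.97, -8.55, -15.13, -21.71]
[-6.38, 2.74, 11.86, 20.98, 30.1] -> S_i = -6.38 + 9.12*i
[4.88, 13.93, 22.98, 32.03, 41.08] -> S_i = 4.88 + 9.05*i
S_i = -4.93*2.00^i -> [-4.93, -9.86, -19.72, -39.44, -78.88]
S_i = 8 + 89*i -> [8, 97, 186, 275, 364]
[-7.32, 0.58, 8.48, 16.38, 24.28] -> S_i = -7.32 + 7.90*i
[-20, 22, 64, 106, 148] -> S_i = -20 + 42*i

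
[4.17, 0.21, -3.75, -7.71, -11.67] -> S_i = 4.17 + -3.96*i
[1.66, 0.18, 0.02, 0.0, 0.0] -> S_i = 1.66*0.11^i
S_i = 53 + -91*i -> [53, -38, -129, -220, -311]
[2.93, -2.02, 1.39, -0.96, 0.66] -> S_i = 2.93*(-0.69)^i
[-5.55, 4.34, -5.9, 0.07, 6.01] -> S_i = Random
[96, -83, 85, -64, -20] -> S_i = Random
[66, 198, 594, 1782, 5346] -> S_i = 66*3^i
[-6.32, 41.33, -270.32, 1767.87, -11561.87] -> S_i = -6.32*(-6.54)^i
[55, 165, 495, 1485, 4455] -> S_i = 55*3^i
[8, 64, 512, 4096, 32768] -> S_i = 8*8^i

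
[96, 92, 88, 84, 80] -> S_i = 96 + -4*i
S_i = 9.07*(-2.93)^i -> [9.07, -26.58, 77.87, -228.14, 668.46]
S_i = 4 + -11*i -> [4, -7, -18, -29, -40]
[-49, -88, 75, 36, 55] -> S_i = Random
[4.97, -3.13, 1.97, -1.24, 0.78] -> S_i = 4.97*(-0.63)^i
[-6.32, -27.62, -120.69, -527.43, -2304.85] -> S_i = -6.32*4.37^i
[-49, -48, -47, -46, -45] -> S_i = -49 + 1*i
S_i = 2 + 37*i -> [2, 39, 76, 113, 150]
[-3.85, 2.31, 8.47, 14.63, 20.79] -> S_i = -3.85 + 6.16*i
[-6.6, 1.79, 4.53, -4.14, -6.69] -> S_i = Random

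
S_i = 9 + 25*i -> [9, 34, 59, 84, 109]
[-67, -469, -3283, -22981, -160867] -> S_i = -67*7^i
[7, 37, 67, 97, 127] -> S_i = 7 + 30*i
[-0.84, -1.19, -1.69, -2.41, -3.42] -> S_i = -0.84*1.42^i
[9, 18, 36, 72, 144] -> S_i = 9*2^i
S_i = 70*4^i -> [70, 280, 1120, 4480, 17920]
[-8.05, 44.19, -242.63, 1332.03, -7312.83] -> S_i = -8.05*(-5.49)^i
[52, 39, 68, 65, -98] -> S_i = Random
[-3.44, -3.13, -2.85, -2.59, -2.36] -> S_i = -3.44*0.91^i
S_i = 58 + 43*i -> [58, 101, 144, 187, 230]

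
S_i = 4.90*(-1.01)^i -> [4.9, -4.95, 5.0, -5.05, 5.1]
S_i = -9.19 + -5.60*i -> [-9.19, -14.79, -20.39, -25.99, -31.59]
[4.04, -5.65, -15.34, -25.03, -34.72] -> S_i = 4.04 + -9.69*i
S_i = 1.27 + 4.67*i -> [1.27, 5.94, 10.61, 15.28, 19.95]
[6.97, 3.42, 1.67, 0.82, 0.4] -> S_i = 6.97*0.49^i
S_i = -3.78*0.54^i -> [-3.78, -2.04, -1.1, -0.6, -0.32]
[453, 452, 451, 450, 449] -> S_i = 453 + -1*i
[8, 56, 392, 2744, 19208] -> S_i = 8*7^i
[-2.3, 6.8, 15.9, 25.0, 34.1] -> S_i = -2.30 + 9.10*i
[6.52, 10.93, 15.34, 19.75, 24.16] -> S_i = 6.52 + 4.41*i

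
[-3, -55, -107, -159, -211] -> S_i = -3 + -52*i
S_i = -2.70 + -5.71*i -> [-2.7, -8.41, -14.12, -19.83, -25.54]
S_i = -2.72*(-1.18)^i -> [-2.72, 3.21, -3.79, 4.47, -5.27]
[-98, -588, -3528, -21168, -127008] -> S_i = -98*6^i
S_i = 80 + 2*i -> [80, 82, 84, 86, 88]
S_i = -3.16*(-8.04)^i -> [-3.16, 25.41, -204.27, 1642.31, -13204.18]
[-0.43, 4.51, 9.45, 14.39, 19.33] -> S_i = -0.43 + 4.94*i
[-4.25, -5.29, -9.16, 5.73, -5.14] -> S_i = Random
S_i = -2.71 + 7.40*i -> [-2.71, 4.69, 12.09, 19.49, 26.89]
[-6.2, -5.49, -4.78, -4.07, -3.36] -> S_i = -6.20 + 0.71*i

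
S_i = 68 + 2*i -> [68, 70, 72, 74, 76]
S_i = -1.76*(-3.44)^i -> [-1.76, 6.05, -20.83, 71.65, -246.46]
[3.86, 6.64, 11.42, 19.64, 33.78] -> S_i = 3.86*1.72^i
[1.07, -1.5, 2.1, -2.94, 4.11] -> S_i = 1.07*(-1.40)^i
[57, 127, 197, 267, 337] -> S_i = 57 + 70*i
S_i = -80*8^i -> [-80, -640, -5120, -40960, -327680]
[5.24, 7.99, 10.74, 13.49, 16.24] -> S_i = 5.24 + 2.75*i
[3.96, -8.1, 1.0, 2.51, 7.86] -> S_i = Random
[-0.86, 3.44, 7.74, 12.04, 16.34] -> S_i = -0.86 + 4.30*i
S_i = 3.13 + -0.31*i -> [3.13, 2.82, 2.51, 2.2, 1.89]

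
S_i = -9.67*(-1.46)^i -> [-9.67, 14.12, -20.61, 30.09, -43.94]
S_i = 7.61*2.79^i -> [7.61, 21.23, 59.24, 165.27, 461.11]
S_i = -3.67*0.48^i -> [-3.67, -1.76, -0.85, -0.41, -0.19]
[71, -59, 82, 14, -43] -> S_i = Random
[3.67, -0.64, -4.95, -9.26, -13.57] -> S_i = 3.67 + -4.31*i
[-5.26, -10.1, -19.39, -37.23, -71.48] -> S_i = -5.26*1.92^i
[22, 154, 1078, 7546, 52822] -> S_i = 22*7^i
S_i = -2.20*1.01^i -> [-2.2, -2.22, -2.24, -2.27, -2.29]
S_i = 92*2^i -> [92, 184, 368, 736, 1472]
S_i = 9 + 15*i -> [9, 24, 39, 54, 69]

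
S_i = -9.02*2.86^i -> [-9.02, -25.8, -73.78, -211.01, -603.49]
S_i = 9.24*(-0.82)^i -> [9.24, -7.58, 6.21, -5.09, 4.18]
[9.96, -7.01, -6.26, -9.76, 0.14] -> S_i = Random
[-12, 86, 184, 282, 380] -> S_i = -12 + 98*i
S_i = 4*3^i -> [4, 12, 36, 108, 324]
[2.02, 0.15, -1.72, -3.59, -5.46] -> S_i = 2.02 + -1.87*i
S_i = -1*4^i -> [-1, -4, -16, -64, -256]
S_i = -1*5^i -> [-1, -5, -25, -125, -625]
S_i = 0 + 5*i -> [0, 5, 10, 15, 20]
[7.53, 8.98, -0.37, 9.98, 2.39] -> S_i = Random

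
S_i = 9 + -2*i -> [9, 7, 5, 3, 1]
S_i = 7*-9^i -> [7, -63, 567, -5103, 45927]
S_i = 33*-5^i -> [33, -165, 825, -4125, 20625]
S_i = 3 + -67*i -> [3, -64, -131, -198, -265]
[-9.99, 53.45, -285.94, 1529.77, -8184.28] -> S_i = -9.99*(-5.35)^i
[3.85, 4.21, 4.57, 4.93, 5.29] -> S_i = 3.85 + 0.36*i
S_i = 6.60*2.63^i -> [6.6, 17.36, 45.65, 120.06, 315.77]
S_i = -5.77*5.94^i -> [-5.77, -34.27, -203.59, -1209.3, -7183.26]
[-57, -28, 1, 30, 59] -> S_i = -57 + 29*i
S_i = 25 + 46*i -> [25, 71, 117, 163, 209]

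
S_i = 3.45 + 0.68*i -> [3.45, 4.13, 4.81, 5.49, 6.17]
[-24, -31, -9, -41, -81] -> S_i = Random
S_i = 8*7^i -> [8, 56, 392, 2744, 19208]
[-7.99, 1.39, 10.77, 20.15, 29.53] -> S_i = -7.99 + 9.38*i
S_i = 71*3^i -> [71, 213, 639, 1917, 5751]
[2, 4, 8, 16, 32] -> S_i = 2*2^i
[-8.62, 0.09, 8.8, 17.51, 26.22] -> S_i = -8.62 + 8.71*i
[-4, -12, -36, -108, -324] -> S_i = -4*3^i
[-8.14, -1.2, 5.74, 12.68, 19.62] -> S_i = -8.14 + 6.94*i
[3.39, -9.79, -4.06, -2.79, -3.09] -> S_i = Random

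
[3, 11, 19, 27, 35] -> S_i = 3 + 8*i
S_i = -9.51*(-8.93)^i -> [-9.51, 84.92, -758.37, 6772.28, -60476.46]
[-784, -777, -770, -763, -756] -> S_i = -784 + 7*i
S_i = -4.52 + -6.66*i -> [-4.52, -11.18, -17.84, -24.5, -31.16]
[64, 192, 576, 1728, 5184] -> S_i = 64*3^i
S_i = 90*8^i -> [90, 720, 5760, 46080, 368640]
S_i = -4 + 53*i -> [-4, 49, 102, 155, 208]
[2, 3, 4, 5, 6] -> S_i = 2 + 1*i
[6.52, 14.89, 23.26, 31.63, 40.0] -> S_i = 6.52 + 8.37*i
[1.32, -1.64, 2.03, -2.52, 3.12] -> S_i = 1.32*(-1.24)^i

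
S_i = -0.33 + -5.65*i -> [-0.33, -5.98, -11.63, -17.28, -22.93]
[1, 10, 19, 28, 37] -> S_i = 1 + 9*i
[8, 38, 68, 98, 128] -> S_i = 8 + 30*i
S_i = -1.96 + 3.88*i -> [-1.96, 1.92, 5.8, 9.68, 13.56]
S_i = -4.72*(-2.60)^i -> [-4.72, 12.27, -31.91, 82.96, -215.69]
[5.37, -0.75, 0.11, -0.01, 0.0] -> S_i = 5.37*(-0.14)^i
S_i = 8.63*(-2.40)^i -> [8.63, -20.71, 49.71, -119.3, 286.32]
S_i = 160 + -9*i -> [160, 151, 142, 133, 124]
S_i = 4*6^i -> [4, 24, 144, 864, 5184]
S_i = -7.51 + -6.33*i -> [-7.51, -13.84, -20.17, -26.5, -32.83]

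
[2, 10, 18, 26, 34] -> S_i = 2 + 8*i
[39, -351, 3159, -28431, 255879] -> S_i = 39*-9^i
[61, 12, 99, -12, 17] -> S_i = Random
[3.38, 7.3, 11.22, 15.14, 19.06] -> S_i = 3.38 + 3.92*i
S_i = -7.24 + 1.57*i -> [-7.24, -5.67, -4.1, -2.53, -0.96]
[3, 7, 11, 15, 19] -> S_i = 3 + 4*i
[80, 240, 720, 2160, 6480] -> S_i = 80*3^i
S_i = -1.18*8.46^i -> [-1.18, -9.98, -84.45, -714.48, -6044.54]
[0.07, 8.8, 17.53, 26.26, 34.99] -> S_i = 0.07 + 8.73*i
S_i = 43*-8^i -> [43, -344, 2752, -22016, 176128]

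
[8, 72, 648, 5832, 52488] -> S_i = 8*9^i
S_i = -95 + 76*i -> [-95, -19, 57, 133, 209]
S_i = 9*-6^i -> [9, -54, 324, -1944, 11664]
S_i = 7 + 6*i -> [7, 13, 19, 25, 31]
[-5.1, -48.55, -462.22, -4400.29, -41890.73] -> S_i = -5.10*9.52^i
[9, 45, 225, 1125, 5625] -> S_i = 9*5^i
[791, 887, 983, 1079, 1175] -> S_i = 791 + 96*i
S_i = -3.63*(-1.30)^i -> [-3.63, 4.72, -6.13, 7.98, -10.37]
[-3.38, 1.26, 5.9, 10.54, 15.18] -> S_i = -3.38 + 4.64*i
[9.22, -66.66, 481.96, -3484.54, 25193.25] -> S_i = 9.22*(-7.23)^i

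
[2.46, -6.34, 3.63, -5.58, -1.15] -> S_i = Random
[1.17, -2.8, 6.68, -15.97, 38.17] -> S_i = 1.17*(-2.39)^i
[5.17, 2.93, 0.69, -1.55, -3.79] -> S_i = 5.17 + -2.24*i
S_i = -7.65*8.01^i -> [-7.65, -61.28, -490.82, -3931.51, -31491.37]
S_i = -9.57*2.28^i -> [-9.57, -21.82, -49.75, -113.43, -258.61]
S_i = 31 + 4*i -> [31, 35, 39, 43, 47]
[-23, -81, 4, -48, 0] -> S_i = Random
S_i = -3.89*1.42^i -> [-3.89, -5.52, -7.84, -11.14, -15.82]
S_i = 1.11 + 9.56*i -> [1.11, 10.67, 20.23, 29.79, 39.35]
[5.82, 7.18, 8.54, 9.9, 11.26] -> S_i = 5.82 + 1.36*i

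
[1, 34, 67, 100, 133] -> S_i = 1 + 33*i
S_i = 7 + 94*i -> [7, 101, 195, 289, 383]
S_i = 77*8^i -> [77, 616, 4928, 39424, 315392]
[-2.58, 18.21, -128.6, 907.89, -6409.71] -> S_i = -2.58*(-7.06)^i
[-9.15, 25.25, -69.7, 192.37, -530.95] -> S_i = -9.15*(-2.76)^i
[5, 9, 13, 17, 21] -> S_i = 5 + 4*i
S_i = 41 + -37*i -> [41, 4, -33, -70, -107]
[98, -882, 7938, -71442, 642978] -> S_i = 98*-9^i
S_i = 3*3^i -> [3, 9, 27, 81, 243]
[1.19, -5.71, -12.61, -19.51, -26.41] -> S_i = 1.19 + -6.90*i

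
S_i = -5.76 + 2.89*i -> [-5.76, -2.87, 0.02, 2.91, 5.8]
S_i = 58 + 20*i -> [58, 78, 98, 118, 138]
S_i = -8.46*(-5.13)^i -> [-8.46, 43.4, -222.64, 1142.15, -5859.22]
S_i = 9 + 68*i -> [9, 77, 145, 213, 281]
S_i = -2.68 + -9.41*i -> [-2.68, -12.09, -21.5, -30.91, -40.32]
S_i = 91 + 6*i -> [91, 97, 103, 109, 115]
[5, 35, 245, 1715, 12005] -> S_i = 5*7^i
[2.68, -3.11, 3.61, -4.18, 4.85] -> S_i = 2.68*(-1.16)^i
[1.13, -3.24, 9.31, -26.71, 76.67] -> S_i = 1.13*(-2.87)^i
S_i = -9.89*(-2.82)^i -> [-9.89, 27.89, -78.65, 221.79, -625.45]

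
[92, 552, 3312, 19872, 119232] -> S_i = 92*6^i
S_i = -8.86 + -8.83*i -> [-8.86, -17.69, -26.52, -35.35, -44.18]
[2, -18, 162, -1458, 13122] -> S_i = 2*-9^i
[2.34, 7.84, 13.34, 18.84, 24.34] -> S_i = 2.34 + 5.50*i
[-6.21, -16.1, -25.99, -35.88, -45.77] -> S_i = -6.21 + -9.89*i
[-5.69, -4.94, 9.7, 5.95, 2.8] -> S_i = Random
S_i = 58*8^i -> [58, 464, 3712, 29696, 237568]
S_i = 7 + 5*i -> [7, 12, 17, 22, 27]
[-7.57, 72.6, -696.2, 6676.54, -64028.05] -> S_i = -7.57*(-9.59)^i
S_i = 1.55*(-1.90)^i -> [1.55, -2.94, 5.6, -10.63, 20.2]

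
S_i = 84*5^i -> [84, 420, 2100, 10500, 52500]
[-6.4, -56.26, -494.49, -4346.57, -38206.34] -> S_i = -6.40*8.79^i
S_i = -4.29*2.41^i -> [-4.29, -10.34, -24.92, -60.05, -144.72]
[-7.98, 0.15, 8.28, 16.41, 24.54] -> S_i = -7.98 + 8.13*i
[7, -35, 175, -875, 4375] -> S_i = 7*-5^i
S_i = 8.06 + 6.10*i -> [8.06, 14.16, 20.26, 26.36, 32.46]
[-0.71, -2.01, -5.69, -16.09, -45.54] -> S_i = -0.71*2.83^i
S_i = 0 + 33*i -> [0, 33, 66, 99, 132]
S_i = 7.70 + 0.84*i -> [7.7, 8.54, 9.38, 10.22, 11.06]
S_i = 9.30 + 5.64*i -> [9.3, 14.94, 20.58, 26.22, 31.86]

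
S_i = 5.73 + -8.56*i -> [5.73, -2.83, -11.39, -19.95, -28.51]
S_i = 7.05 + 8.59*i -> [7.05, 15.64, 24.23, 32.82, 41.41]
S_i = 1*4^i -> [1, 4, 16, 64, 256]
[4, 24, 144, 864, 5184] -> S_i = 4*6^i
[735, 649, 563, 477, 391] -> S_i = 735 + -86*i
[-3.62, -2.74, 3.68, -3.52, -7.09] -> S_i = Random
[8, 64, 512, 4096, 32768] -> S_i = 8*8^i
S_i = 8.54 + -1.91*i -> [8.54, 6.63, 4.72, 2.81, 0.9]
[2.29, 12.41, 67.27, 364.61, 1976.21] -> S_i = 2.29*5.42^i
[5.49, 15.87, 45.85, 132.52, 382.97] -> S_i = 5.49*2.89^i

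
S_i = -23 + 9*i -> [-23, -14, -5, 4, 13]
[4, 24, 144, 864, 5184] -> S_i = 4*6^i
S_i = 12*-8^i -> [12, -96, 768, -6144, 49152]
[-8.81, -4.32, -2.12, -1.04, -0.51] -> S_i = -8.81*0.49^i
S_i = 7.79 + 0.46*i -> [7.79, 8.25, 8.71, 9.17, 9.63]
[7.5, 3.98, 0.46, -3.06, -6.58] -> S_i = 7.50 + -3.52*i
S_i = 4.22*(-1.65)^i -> [4.22, -6.96, 11.49, -18.96, 31.28]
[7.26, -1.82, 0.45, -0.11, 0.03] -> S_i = 7.26*(-0.25)^i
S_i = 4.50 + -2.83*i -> [4.5, 1.67, -1.16, -3.99, -6.82]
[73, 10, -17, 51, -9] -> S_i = Random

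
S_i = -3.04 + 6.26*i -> [-3.04, 3.22, 9.48, 15.74, 22.0]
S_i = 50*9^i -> [50, 450, 4050, 36450, 328050]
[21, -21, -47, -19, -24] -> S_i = Random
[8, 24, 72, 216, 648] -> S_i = 8*3^i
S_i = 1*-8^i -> [1, -8, 64, -512, 4096]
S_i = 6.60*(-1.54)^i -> [6.6, -10.16, 15.65, -24.1, 37.12]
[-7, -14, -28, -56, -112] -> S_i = -7*2^i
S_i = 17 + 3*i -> [17, 20, 23, 26, 29]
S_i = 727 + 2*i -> [727, 729, 731, 733, 735]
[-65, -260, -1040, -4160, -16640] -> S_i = -65*4^i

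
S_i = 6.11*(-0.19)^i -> [6.11, -1.16, 0.22, -0.04, 0.01]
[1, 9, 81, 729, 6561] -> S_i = 1*9^i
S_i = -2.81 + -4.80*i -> [-2.81, -7.61, -12.41, -17.21, -22.01]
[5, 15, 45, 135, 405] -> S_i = 5*3^i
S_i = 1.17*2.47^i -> [1.17, 2.89, 7.14, 17.63, 43.55]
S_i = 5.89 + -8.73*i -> [5.89, -2.84, -11.57, -20.3, -29.03]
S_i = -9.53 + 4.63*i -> [-9.53, -4.9, -0.27, 4.36, 8.99]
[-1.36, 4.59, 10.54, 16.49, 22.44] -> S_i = -1.36 + 5.95*i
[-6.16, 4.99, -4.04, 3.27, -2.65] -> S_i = -6.16*(-0.81)^i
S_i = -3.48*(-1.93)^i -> [-3.48, 6.72, -12.96, 25.02, -48.28]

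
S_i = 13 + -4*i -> [13, 9, 5, 1, -3]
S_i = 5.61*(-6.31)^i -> [5.61, -35.4, 223.37, -1409.45, 8893.66]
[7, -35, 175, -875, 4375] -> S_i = 7*-5^i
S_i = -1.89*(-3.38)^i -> [-1.89, 6.39, -21.59, 72.98, -246.68]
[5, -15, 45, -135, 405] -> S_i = 5*-3^i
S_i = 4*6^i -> [4, 24, 144, 864, 5184]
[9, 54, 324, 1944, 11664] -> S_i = 9*6^i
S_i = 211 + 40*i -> [211, 251, 291, 331, 371]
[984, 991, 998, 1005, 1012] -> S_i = 984 + 7*i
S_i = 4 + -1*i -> [4, 3, 2, 1, 0]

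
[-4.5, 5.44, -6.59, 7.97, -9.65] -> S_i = -4.50*(-1.21)^i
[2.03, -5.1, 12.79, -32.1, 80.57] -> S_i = 2.03*(-2.51)^i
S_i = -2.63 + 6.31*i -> [-2.63, 3.68, 9.99, 16.3, 22.61]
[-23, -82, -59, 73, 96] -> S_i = Random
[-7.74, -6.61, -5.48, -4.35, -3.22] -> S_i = -7.74 + 1.13*i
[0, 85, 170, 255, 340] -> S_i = 0 + 85*i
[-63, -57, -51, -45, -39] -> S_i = -63 + 6*i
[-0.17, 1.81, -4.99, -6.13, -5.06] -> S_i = Random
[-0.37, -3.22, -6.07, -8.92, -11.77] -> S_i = -0.37 + -2.85*i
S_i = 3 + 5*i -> [3, 8, 13, 18, 23]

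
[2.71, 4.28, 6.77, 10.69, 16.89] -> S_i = 2.71*1.58^i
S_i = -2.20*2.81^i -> [-2.2, -6.18, -17.37, -48.81, -137.17]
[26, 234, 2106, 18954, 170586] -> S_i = 26*9^i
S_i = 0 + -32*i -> [0, -32, -64, -96, -128]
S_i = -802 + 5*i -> [-802, -797, -792, -787, -782]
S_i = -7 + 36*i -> [-7, 29, 65, 101, 137]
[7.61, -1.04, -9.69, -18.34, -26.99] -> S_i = 7.61 + -8.65*i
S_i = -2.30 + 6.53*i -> [-2.3, 4.23, 10.76, 17.29, 23.82]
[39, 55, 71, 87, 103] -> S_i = 39 + 16*i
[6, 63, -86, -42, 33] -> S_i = Random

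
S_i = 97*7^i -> [97, 679, 4753, 33271, 232897]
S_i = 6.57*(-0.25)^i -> [6.57, -1.64, 0.41, -0.1, 0.03]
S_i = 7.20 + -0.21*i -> [7.2, 6.99, 6.78, 6.57, 6.36]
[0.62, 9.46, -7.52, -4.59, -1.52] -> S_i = Random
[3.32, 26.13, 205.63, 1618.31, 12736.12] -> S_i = 3.32*7.87^i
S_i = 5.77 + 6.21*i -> [5.77, 11.98, 18.19, 24.4, 30.61]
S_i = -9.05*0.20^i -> [-9.05, -1.81, -0.36, -0.07, -0.01]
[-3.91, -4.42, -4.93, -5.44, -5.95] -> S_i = -3.91 + -0.51*i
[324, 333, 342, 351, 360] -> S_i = 324 + 9*i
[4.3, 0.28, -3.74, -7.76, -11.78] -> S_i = 4.30 + -4.02*i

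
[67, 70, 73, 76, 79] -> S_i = 67 + 3*i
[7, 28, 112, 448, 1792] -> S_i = 7*4^i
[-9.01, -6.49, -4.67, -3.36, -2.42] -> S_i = -9.01*0.72^i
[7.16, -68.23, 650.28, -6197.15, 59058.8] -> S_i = 7.16*(-9.53)^i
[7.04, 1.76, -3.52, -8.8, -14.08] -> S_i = 7.04 + -5.28*i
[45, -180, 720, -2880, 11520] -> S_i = 45*-4^i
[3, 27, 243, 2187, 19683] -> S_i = 3*9^i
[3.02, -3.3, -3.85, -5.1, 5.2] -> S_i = Random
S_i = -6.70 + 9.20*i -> [-6.7, 2.5, 11.7, 20.9, 30.1]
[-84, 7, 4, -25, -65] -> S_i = Random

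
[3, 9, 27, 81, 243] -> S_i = 3*3^i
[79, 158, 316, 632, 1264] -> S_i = 79*2^i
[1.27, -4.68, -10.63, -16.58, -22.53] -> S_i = 1.27 + -5.95*i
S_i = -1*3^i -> [-1, -3, -9, -27, -81]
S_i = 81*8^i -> [81, 648, 5184, 41472, 331776]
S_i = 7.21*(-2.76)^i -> [7.21, -19.9, 54.92, -151.59, 418.38]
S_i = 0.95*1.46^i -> [0.95, 1.39, 2.03, 2.96, 4.32]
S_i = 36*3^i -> [36, 108, 324, 972, 2916]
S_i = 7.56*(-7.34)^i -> [7.56, -55.49, 407.3, -2989.58, 21943.51]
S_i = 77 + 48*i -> [77, 125, 173, 221, 269]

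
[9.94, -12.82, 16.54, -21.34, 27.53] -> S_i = 9.94*(-1.29)^i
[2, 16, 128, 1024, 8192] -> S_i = 2*8^i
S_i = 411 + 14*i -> [411, 425, 439, 453, 467]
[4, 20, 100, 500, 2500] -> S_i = 4*5^i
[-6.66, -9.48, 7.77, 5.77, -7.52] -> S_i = Random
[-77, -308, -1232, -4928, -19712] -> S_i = -77*4^i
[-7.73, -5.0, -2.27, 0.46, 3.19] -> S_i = -7.73 + 2.73*i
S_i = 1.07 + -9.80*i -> [1.07, -8.73, -18.53, -28.33, -38.13]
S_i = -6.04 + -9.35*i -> [-6.04, -15.39, -24.74, -34.09, -43.44]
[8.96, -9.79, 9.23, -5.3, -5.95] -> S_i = Random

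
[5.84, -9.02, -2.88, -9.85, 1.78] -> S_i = Random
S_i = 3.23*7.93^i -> [3.23, 25.61, 203.12, 1610.73, 12773.07]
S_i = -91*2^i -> [-91, -182, -364, -728, -1456]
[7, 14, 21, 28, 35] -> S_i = 7 + 7*i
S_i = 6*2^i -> [6, 12, 24, 48, 96]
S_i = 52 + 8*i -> [52, 60, 68, 76, 84]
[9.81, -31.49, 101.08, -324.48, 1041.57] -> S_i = 9.81*(-3.21)^i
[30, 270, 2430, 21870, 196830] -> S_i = 30*9^i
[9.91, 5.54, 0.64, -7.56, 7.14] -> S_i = Random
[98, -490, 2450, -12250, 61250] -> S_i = 98*-5^i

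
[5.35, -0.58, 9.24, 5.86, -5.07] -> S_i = Random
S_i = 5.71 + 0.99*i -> [5.71, 6.7, 7.69, 8.68, 9.67]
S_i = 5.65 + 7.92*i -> [5.65, 13.57, 21.49, 29.41, 37.33]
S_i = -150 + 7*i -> [-150, -143, -136, -129, -122]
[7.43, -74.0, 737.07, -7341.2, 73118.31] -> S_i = 7.43*(-9.96)^i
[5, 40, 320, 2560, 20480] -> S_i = 5*8^i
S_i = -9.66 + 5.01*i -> [-9.66, -4.65, 0.36, 5.37, 10.38]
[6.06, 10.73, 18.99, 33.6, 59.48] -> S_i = 6.06*1.77^i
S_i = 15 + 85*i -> [15, 100, 185, 270, 355]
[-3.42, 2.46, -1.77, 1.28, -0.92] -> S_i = -3.42*(-0.72)^i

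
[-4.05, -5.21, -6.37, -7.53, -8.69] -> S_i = -4.05 + -1.16*i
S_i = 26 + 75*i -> [26, 101, 176, 251, 326]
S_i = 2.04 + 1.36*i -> [2.04, 3.4, 4.76, 6.12, 7.48]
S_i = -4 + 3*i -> [-4, -1, 2, 5, 8]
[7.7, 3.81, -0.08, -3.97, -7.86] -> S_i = 7.70 + -3.89*i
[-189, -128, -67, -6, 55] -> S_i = -189 + 61*i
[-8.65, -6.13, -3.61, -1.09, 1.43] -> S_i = -8.65 + 2.52*i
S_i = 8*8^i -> [8, 64, 512, 4096, 32768]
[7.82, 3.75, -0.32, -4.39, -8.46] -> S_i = 7.82 + -4.07*i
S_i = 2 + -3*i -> [2, -1, -4, -7, -10]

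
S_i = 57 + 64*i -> [57, 121, 185, 249, 313]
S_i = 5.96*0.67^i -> [5.96, 3.99, 2.68, 1.79, 1.2]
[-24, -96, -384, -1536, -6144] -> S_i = -24*4^i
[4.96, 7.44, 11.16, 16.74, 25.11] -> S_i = 4.96*1.50^i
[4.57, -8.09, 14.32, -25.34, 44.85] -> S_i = 4.57*(-1.77)^i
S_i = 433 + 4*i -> [433, 437, 441, 445, 449]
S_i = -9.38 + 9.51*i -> [-9.38, 0.13, 9.64, 19.15, 28.66]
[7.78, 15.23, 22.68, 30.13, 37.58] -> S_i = 7.78 + 7.45*i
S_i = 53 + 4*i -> [53, 57, 61, 65, 69]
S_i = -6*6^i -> [-6, -36, -216, -1296, -7776]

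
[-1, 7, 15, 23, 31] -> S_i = -1 + 8*i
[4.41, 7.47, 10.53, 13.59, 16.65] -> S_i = 4.41 + 3.06*i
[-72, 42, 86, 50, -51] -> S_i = Random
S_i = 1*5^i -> [1, 5, 25, 125, 625]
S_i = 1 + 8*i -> [1, 9, 17, 25, 33]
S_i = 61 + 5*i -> [61, 66, 71, 76, 81]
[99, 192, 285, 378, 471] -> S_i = 99 + 93*i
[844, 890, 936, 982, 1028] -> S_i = 844 + 46*i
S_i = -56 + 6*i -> [-56, -50, -44, -38, -32]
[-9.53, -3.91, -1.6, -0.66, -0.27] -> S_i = -9.53*0.41^i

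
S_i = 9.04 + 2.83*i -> [9.04, 11.87, 14.7, 17.53, 20.36]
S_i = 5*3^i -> [5, 15, 45, 135, 405]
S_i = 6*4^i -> [6, 24, 96, 384, 1536]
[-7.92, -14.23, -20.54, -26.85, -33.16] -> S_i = -7.92 + -6.31*i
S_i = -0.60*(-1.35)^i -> [-0.6, 0.81, -1.09, 1.48, -1.99]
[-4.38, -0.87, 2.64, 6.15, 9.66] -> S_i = -4.38 + 3.51*i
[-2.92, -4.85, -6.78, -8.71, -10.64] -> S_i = -2.92 + -1.93*i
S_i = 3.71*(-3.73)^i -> [3.71, -13.84, 51.62, -192.53, 718.14]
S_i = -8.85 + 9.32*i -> [-8.85, 0.47, 9.79, 19.11, 28.43]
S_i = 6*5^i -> [6, 30, 150, 750, 3750]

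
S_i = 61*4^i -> [61, 244, 976, 3904, 15616]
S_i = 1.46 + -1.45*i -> [1.46, 0.01, -1.44, -2.89, -4.34]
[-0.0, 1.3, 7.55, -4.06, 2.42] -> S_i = Random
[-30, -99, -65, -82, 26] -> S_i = Random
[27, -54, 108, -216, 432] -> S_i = 27*-2^i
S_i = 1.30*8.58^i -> [1.3, 11.15, 95.7, 821.12, 7045.19]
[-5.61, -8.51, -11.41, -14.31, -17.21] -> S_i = -5.61 + -2.90*i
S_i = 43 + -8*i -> [43, 35, 27, 19, 11]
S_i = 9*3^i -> [9, 27, 81, 243, 729]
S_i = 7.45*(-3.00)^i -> [7.45, -22.35, 67.05, -201.15, 603.45]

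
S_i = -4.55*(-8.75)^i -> [-4.55, 39.81, -348.36, 3048.14, -26671.26]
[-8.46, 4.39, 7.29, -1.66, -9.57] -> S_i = Random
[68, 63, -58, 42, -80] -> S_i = Random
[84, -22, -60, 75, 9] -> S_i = Random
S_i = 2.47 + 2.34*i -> [2.47, 4.81, 7.15, 9.49, 11.83]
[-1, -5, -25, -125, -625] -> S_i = -1*5^i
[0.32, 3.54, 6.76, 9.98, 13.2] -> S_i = 0.32 + 3.22*i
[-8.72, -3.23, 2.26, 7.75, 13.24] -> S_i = -8.72 + 5.49*i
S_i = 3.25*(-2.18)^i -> [3.25, -7.09, 15.45, -33.67, 73.4]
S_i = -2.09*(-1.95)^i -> [-2.09, 4.08, -7.95, 15.5, -30.22]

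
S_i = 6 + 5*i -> [6, 11, 16, 21, 26]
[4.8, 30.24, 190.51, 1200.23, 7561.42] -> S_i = 4.80*6.30^i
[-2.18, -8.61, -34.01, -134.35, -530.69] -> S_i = -2.18*3.95^i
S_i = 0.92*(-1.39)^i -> [0.92, -1.28, 1.78, -2.47, 3.43]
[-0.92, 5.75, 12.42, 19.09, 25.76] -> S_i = -0.92 + 6.67*i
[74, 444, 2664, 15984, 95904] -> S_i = 74*6^i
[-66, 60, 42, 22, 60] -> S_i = Random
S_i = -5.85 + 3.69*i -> [-5.85, -2.16, 1.53, 5.22, 8.91]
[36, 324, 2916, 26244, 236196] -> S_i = 36*9^i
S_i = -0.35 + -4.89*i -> [-0.35, -5.24, -10.13, -15.02, -19.91]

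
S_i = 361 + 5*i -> [361, 366, 371, 376, 381]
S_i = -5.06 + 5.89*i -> [-5.06, 0.83, 6.72, 12.61, 18.5]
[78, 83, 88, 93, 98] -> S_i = 78 + 5*i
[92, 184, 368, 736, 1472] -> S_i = 92*2^i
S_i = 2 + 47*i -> [2, 49, 96, 143, 190]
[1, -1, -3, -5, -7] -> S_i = 1 + -2*i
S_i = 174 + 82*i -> [174, 256, 338, 420, 502]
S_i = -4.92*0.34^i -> [-4.92, -1.67, -0.57, -0.19, -0.07]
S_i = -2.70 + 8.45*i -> [-2.7, 5.75, 14.2, 22.65, 31.1]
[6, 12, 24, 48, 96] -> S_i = 6*2^i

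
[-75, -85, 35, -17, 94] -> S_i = Random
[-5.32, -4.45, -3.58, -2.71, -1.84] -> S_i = -5.32 + 0.87*i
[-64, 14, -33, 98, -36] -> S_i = Random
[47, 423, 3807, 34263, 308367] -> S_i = 47*9^i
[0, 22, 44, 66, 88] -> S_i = 0 + 22*i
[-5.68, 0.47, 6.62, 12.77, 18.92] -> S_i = -5.68 + 6.15*i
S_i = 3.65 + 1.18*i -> [3.65, 4.83, 6.01, 7.19, 8.37]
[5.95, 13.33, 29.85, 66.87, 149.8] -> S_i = 5.95*2.24^i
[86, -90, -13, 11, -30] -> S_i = Random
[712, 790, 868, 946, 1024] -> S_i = 712 + 78*i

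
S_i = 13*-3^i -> [13, -39, 117, -351, 1053]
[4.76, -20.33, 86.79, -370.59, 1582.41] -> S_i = 4.76*(-4.27)^i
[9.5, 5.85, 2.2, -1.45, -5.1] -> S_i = 9.50 + -3.65*i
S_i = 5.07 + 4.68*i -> [5.07, 9.75, 14.43, 19.11, 23.79]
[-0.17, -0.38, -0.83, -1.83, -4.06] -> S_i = -0.17*2.21^i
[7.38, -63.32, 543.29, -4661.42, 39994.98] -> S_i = 7.38*(-8.58)^i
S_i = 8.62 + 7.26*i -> [8.62, 15.88, 23.14, 30.4, 37.66]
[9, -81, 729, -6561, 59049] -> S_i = 9*-9^i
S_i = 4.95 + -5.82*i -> [4.95, -0.87, -6.69, -12.51, -18.33]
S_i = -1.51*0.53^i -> [-1.51, -0.8, -0.42, -0.22, -0.12]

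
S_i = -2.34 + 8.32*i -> [-2.34, 5.98, 14.3, 22.62, 30.94]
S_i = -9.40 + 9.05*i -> [-9.4, -0.35, 8.7, 17.75, 26.8]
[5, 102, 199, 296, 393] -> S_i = 5 + 97*i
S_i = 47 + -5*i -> [47, 42, 37, 32, 27]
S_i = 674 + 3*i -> [674, 677, 680, 683, 686]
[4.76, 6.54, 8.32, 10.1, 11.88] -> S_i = 4.76 + 1.78*i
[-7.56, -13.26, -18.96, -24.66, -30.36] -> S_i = -7.56 + -5.70*i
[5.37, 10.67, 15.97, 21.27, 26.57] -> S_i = 5.37 + 5.30*i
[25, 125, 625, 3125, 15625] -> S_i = 25*5^i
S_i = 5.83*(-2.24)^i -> [5.83, -13.06, 29.25, -65.53, 146.78]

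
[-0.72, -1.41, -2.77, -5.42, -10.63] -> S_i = -0.72*1.96^i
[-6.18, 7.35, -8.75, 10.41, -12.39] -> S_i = -6.18*(-1.19)^i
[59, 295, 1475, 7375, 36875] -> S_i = 59*5^i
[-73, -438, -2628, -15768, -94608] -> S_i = -73*6^i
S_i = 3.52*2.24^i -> [3.52, 7.88, 17.66, 39.56, 88.62]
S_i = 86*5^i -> [86, 430, 2150, 10750, 53750]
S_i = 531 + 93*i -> [531, 624, 717, 810, 903]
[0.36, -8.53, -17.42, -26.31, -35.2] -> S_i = 0.36 + -8.89*i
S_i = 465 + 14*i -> [465, 479, 493, 507, 521]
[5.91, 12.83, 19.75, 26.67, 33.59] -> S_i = 5.91 + 6.92*i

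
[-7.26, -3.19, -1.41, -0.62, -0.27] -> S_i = -7.26*0.44^i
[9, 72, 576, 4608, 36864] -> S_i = 9*8^i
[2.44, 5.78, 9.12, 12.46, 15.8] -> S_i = 2.44 + 3.34*i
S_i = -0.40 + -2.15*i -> [-0.4, -2.55, -4.7, -6.85, -9.0]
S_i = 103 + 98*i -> [103, 201, 299, 397, 495]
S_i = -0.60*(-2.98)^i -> [-0.6, 1.79, -5.33, 15.88, -47.32]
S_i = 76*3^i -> [76, 228, 684, 2052, 6156]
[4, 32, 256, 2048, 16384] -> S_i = 4*8^i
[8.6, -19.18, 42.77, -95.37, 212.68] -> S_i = 8.60*(-2.23)^i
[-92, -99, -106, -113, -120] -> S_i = -92 + -7*i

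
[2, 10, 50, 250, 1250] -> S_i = 2*5^i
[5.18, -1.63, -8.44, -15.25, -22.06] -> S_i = 5.18 + -6.81*i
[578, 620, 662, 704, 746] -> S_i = 578 + 42*i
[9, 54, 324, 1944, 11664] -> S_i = 9*6^i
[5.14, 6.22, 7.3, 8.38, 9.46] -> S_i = 5.14 + 1.08*i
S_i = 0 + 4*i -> [0, 4, 8, 12, 16]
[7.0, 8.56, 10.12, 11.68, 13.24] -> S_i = 7.00 + 1.56*i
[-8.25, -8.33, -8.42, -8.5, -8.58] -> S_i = -8.25*1.01^i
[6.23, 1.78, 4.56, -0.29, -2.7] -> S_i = Random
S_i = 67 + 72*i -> [67, 139, 211, 283, 355]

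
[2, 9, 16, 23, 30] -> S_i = 2 + 7*i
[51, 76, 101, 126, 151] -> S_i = 51 + 25*i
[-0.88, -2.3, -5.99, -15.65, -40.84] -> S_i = -0.88*2.61^i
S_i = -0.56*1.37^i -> [-0.56, -0.77, -1.05, -1.44, -1.97]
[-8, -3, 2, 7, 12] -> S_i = -8 + 5*i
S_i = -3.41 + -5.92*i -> [-3.41, -9.33, -15.25, -21.17, -27.09]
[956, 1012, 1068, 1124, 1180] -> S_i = 956 + 56*i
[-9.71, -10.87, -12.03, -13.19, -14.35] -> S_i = -9.71 + -1.16*i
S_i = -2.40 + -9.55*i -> [-2.4, -11.95, -21.5, -31.05, -40.6]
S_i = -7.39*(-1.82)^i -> [-7.39, 13.45, -24.48, 44.55, -81.08]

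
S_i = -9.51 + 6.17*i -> [-9.51, -3.34, 2.83, 9.0, 15.17]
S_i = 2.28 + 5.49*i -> [2.28, 7.77, 13.26, 18.75, 24.24]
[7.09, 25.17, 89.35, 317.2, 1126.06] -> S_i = 7.09*3.55^i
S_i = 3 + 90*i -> [3, 93, 183, 273, 363]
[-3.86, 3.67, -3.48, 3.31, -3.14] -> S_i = -3.86*(-0.95)^i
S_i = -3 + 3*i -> [-3, 0, 3, 6, 9]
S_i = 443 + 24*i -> [443, 467, 491, 515, 539]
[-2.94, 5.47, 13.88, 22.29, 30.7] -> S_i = -2.94 + 8.41*i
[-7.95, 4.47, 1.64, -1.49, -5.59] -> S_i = Random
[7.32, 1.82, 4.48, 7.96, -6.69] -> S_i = Random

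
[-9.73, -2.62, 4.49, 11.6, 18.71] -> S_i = -9.73 + 7.11*i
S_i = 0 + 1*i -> [0, 1, 2, 3, 4]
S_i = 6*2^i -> [6, 12, 24, 48, 96]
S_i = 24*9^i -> [24, 216, 1944, 17496, 157464]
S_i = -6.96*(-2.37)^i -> [-6.96, 16.5, -39.09, 92.65, -219.58]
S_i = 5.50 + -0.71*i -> [5.5, 4.79, 4.08, 3.37, 2.66]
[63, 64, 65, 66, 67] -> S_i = 63 + 1*i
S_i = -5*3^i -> [-5, -15, -45, -135, -405]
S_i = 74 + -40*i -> [74, 34, -6, -46, -86]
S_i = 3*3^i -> [3, 9, 27, 81, 243]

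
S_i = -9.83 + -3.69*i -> [-9.83, -13.52, -17.21, -20.9, -24.59]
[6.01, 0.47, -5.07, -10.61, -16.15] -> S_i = 6.01 + -5.54*i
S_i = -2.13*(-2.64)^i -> [-2.13, 5.62, -14.85, 39.19, -103.47]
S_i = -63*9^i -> [-63, -567, -5103, -45927, -413343]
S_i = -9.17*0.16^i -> [-9.17, -1.47, -0.23, -0.04, -0.01]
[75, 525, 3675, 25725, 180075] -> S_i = 75*7^i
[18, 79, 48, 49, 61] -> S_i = Random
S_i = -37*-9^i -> [-37, 333, -2997, 26973, -242757]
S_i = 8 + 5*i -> [8, 13, 18, 23, 28]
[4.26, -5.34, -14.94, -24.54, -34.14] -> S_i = 4.26 + -9.60*i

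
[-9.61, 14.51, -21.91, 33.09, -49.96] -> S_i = -9.61*(-1.51)^i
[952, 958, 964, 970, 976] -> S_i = 952 + 6*i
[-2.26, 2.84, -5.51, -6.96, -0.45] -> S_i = Random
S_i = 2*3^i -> [2, 6, 18, 54, 162]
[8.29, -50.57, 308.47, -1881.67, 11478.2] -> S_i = 8.29*(-6.10)^i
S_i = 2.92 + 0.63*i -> [2.92, 3.55, 4.18, 4.81, 5.44]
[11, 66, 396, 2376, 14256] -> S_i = 11*6^i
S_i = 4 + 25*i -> [4, 29, 54, 79, 104]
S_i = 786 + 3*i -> [786, 789, 792, 795, 798]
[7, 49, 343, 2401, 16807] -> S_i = 7*7^i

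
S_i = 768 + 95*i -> [768, 863, 958, 1053, 1148]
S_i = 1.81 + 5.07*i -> [1.81, 6.88, 11.95, 17.02, 22.09]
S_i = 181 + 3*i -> [181, 184, 187, 190, 193]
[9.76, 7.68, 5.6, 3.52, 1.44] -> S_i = 9.76 + -2.08*i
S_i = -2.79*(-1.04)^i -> [-2.79, 2.9, -3.02, 3.14, -3.26]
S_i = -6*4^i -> [-6, -24, -96, -384, -1536]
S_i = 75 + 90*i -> [75, 165, 255, 345, 435]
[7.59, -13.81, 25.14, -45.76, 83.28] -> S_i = 7.59*(-1.82)^i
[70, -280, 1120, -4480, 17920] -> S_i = 70*-4^i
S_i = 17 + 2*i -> [17, 19, 21, 23, 25]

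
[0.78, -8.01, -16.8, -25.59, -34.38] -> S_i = 0.78 + -8.79*i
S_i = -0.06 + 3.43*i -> [-0.06, 3.37, 6.8, 10.23, 13.66]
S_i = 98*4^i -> [98, 392, 1568, 6272, 25088]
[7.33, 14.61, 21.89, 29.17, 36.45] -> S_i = 7.33 + 7.28*i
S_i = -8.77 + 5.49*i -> [-8.77, -3.28, 2.21, 7.7, 13.19]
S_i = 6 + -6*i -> [6, 0, -6, -12, -18]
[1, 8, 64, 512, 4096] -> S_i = 1*8^i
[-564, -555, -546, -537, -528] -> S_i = -564 + 9*i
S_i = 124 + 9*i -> [124, 133, 142, 151, 160]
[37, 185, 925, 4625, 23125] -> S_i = 37*5^i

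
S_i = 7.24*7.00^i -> [7.24, 50.68, 354.76, 2483.32, 17383.24]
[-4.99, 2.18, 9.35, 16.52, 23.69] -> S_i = -4.99 + 7.17*i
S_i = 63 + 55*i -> [63, 118, 173, 228, 283]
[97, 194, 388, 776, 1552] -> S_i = 97*2^i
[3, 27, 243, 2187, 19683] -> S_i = 3*9^i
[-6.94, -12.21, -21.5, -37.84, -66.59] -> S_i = -6.94*1.76^i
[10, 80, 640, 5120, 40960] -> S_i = 10*8^i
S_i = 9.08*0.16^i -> [9.08, 1.45, 0.23, 0.04, 0.01]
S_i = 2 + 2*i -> [2, 4, 6, 8, 10]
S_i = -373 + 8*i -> [-373, -365, -357, -349, -341]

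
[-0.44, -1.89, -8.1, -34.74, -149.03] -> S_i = -0.44*4.29^i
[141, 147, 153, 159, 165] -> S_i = 141 + 6*i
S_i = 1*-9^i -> [1, -9, 81, -729, 6561]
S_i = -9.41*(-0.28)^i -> [-9.41, 2.63, -0.74, 0.21, -0.06]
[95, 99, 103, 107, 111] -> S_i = 95 + 4*i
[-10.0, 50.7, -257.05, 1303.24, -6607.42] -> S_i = -10.00*(-5.07)^i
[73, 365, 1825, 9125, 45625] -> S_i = 73*5^i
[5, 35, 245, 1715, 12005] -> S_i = 5*7^i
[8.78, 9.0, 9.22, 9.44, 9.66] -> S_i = 8.78 + 0.22*i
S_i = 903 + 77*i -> [903, 980, 1057, 1134, 1211]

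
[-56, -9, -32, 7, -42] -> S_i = Random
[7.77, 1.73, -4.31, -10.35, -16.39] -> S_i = 7.77 + -6.04*i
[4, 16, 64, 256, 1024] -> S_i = 4*4^i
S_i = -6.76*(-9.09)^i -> [-6.76, 61.45, -558.57, 5077.36, -46153.24]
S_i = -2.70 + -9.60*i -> [-2.7, -12.3, -21.9, -31.5, -41.1]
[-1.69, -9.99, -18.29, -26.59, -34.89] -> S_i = -1.69 + -8.30*i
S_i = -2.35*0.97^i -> [-2.35, -2.28, -2.21, -2.14, -2.08]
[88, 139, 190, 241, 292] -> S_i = 88 + 51*i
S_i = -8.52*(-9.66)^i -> [-8.52, 82.3, -795.05, 7680.17, -74190.47]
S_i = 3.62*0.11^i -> [3.62, 0.4, 0.04, 0.0, 0.0]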